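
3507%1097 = 216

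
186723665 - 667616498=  - 480892833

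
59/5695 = 59/5695 = 0.01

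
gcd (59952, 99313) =1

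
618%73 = 34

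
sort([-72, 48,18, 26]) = [-72 , 18,26,48] 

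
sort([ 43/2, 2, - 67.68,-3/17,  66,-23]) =[ - 67.68, - 23, -3/17, 2, 43/2,66 ]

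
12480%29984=12480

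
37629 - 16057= 21572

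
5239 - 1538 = 3701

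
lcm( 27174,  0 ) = 0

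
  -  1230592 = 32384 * (-38)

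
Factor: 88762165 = 5^1*383^1 *46351^1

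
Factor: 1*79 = 79 =79^1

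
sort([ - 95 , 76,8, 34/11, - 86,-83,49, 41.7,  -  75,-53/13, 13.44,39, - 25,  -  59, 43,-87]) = [ - 95,  -  87, - 86,  -  83, - 75, - 59,-25, - 53/13 , 34/11, 8,13.44 , 39,41.7, 43,49,76]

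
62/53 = 62/53 = 1.17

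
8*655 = 5240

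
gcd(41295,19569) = 3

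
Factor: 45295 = 5^1*9059^1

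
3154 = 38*83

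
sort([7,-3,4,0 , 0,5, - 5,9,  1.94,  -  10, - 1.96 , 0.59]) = [ - 10, - 5,-3 , - 1.96,0,0,0.59, 1.94, 4,5 , 7, 9]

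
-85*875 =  - 74375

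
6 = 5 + 1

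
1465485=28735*51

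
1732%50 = 32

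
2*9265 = 18530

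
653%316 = 21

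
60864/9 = 6762 + 2/3 = 6762.67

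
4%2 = 0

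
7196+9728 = 16924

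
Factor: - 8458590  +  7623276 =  -835314 = - 2^1 * 3^1*23^1*6053^1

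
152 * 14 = 2128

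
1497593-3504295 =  - 2006702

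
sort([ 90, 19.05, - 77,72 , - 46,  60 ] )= [ - 77,  -  46,19.05 , 60,  72  ,  90]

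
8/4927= 8/4927 = 0.00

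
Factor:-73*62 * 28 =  - 126728  =  - 2^3*7^1 * 31^1*73^1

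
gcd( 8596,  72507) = 1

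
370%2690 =370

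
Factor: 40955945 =5^1*8191189^1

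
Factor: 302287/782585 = 5^(-1 )*281^(-1 )* 557^( - 1)*302287^1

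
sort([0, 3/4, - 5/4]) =[ - 5/4, 0, 3/4] 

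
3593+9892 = 13485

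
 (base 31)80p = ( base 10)7713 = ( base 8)17041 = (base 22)FKD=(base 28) 9ND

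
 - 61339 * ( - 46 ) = 2821594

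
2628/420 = 6 + 9/35 = 6.26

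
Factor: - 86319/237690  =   - 2^(-1 )*3^1* 5^ (-1)*19^( - 1 )*23^1 =- 69/190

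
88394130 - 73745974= 14648156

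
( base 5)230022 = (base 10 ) 8137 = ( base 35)6MH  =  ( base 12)4861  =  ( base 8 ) 17711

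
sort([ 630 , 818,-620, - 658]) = [ - 658, - 620,630,818 ]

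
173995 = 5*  34799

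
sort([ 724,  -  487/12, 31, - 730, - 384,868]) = [ - 730 ,-384, - 487/12,31,724,  868]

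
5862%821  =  115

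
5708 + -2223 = 3485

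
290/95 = 3 + 1/19 =3.05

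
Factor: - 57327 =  - 3^1*97^1*197^1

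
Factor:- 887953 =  - 11^1*89^1 * 907^1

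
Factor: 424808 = 2^3*53101^1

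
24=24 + 0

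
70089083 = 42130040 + 27959043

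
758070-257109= 500961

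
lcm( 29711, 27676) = 2020348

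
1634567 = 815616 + 818951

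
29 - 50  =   - 21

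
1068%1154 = 1068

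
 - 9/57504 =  - 1 + 19165/19168 = - 0.00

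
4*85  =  340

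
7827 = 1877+5950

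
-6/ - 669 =2/223=0.01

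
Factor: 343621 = 17^2*29^1*41^1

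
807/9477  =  269/3159 =0.09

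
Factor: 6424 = 2^3*11^1*73^1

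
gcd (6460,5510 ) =190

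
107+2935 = 3042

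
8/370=4/185 = 0.02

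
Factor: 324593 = 324593^1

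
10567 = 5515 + 5052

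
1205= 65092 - 63887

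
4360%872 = 0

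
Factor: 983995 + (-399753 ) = 2^1* 293^1*997^1 = 584242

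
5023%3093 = 1930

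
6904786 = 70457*98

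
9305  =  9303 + 2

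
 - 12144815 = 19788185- 31933000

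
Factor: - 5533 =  - 11^1  *503^1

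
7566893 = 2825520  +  4741373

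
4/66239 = 4/66239 =0.00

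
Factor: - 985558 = -2^1*7^1 * 17^1*41^1*101^1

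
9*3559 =32031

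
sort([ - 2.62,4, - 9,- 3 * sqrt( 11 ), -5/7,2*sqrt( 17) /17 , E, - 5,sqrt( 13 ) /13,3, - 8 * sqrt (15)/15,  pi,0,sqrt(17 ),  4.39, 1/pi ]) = [-3*sqrt(11), - 9, - 5, - 2.62,-8 * sqrt(15 )/15, - 5/7,0, sqrt(13 )/13,1/pi,2* sqrt( 17)/17, E,3,  pi,4,sqrt( 17 ) , 4.39 ] 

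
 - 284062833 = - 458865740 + 174802907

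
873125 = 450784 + 422341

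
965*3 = 2895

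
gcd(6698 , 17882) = 2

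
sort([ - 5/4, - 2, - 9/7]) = [ - 2, - 9/7, - 5/4]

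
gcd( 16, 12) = 4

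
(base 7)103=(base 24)24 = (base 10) 52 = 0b110100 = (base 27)1p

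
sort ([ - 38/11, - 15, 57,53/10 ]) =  [  -  15, - 38/11,  53/10, 57] 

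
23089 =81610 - 58521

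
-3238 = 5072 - 8310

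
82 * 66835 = 5480470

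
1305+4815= 6120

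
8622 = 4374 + 4248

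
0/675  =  0  =  0.00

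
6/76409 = 6/76409=0.00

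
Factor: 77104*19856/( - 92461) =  - 2^8 * 17^1*61^1*73^1*79^1 *92461^( - 1) = - 1530977024/92461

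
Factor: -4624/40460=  -4/35=- 2^2*5^( - 1)*7^( - 1)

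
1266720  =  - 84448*( - 15) 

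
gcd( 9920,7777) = 1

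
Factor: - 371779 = - 371779^1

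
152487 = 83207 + 69280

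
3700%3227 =473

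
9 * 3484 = 31356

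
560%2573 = 560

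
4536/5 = 907+1/5 = 907.20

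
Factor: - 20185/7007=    - 5^1 *7^ ( - 2)*13^(- 1) * 367^1 = - 1835/637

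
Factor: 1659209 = 487^1*3407^1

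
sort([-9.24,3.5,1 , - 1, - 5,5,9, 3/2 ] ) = [-9.24,-5, - 1,1, 3/2, 3.5 , 5, 9] 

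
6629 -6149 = 480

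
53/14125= 53/14125=   0.00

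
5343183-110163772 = - 104820589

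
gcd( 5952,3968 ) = 1984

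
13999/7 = 13999/7 = 1999.86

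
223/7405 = 223/7405= 0.03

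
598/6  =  99+2/3 = 99.67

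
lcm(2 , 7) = 14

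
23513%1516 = 773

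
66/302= 33/151  =  0.22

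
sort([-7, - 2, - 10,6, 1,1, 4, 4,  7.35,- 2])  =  [ - 10,- 7, - 2, - 2 , 1,1,4, 4, 6,7.35 ]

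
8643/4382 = 1  +  4261/4382 = 1.97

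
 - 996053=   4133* ( - 241 )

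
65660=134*490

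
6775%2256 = 7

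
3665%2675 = 990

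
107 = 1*107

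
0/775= 0 = 0.00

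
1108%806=302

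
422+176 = 598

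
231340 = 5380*43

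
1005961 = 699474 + 306487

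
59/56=59/56 = 1.05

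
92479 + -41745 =50734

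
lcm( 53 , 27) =1431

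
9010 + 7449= 16459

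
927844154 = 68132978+859711176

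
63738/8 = 7967 + 1/4 = 7967.25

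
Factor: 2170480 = 2^4 * 5^1*13^1 * 2087^1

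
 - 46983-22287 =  - 69270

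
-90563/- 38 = 90563/38 = 2383.24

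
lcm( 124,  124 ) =124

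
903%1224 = 903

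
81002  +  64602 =145604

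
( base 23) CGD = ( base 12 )3a89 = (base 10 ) 6729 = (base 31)702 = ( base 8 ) 15111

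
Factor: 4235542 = 2^1 * 23^1 * 92077^1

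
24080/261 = 92 + 68/261=92.26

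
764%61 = 32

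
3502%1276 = 950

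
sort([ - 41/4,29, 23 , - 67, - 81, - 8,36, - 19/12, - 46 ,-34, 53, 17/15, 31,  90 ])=[ - 81, - 67,- 46 , - 34,-41/4, - 8, - 19/12  ,  17/15,23, 29 , 31, 36,53 , 90] 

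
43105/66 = 653 + 7/66=653.11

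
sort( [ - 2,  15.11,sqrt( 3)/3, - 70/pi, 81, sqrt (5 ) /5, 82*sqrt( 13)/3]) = [-70/pi, - 2,sqrt( 5)/5, sqrt ( 3 ) /3,15.11,  81,82*sqrt( 13)/3] 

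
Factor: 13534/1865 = 2^1*5^( - 1)*67^1*101^1 * 373^( - 1)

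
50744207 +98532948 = 149277155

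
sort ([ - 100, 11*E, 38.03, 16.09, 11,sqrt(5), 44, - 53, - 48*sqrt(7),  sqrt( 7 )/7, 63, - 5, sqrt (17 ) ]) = [ - 48 *sqrt( 7), - 100, - 53, - 5, sqrt(7)/7, sqrt(5), sqrt( 17),11, 16.09, 11*E,  38.03,44, 63] 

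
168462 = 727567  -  559105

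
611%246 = 119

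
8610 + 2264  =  10874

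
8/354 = 4/177 = 0.02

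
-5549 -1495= -7044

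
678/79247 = 678/79247 = 0.01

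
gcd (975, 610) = 5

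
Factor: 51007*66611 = 3397627277 = 11^1*59^1*1129^1*4637^1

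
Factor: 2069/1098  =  2^(-1 ) * 3^( - 2)*61^( - 1 )*2069^1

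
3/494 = 3/494 = 0.01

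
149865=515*291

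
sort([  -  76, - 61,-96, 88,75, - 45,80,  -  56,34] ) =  [-96, - 76, - 61, - 56, - 45, 34  ,  75,  80,88]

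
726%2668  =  726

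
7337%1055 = 1007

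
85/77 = 85/77 = 1.10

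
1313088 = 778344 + 534744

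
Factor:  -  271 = -271^1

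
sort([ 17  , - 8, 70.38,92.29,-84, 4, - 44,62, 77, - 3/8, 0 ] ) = [ - 84, - 44, - 8,-3/8,0,4,  17, 62,  70.38,77, 92.29 ] 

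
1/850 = 1/850 = 0.00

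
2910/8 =363 + 3/4 = 363.75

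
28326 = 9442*3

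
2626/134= 1313/67 = 19.60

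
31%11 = 9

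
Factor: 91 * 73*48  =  2^4*3^1*7^1*13^1*73^1  =  318864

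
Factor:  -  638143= -11^1*58013^1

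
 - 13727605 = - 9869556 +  - 3858049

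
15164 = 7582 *2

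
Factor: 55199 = 17^2*191^1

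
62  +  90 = 152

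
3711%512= 127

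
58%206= 58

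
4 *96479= 385916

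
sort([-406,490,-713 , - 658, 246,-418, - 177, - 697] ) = [ - 713, - 697,-658, - 418, - 406, - 177 , 246, 490 ]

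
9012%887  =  142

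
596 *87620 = 52221520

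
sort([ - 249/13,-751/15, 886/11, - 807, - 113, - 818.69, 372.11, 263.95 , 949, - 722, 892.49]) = [- 818.69, - 807,-722,-113,-751/15,- 249/13, 886/11,263.95, 372.11, 892.49, 949]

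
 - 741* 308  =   - 228228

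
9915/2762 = 3 + 1629/2762 = 3.59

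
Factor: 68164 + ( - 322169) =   -  254005 = -5^1 * 37^1*1373^1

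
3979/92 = 43 + 1/4 = 43.25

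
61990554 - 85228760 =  - 23238206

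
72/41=1 + 31/41 = 1.76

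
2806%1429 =1377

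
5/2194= 5/2194 = 0.00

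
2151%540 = 531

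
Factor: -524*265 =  - 2^2*5^1*53^1*131^1 = - 138860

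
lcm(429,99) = 1287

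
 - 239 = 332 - 571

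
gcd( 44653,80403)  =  1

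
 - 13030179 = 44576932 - 57607111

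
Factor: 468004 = 2^2*23^1*5087^1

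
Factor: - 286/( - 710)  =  143/355 = 5^(-1 )*11^1*13^1 * 71^( - 1)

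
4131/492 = 1377/164 = 8.40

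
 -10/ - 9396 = 5/4698= 0.00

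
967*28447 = 27508249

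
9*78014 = 702126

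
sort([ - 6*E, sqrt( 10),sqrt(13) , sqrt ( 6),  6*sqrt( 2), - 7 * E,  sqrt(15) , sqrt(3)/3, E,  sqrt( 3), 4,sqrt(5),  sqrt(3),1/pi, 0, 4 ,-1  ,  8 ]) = [ - 7*E, - 6*E, - 1,  0,1/pi, sqrt (3 ) /3,sqrt ( 3),  sqrt(3 ),  sqrt(5),  sqrt(6),E,sqrt(10), sqrt( 13), sqrt(15 ),4, 4,8,  6*sqrt( 2)]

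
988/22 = 44  +  10/11 = 44.91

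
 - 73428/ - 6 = 12238/1 = 12238.00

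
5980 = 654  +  5326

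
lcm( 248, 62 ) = 248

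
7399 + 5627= 13026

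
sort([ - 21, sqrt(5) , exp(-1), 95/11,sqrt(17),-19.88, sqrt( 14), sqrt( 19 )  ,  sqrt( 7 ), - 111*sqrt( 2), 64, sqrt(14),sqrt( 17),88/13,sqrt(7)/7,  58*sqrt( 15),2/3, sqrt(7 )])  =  [ - 111*sqrt(2), - 21, - 19.88, exp( - 1 ), sqrt( 7)/7,2/3,  sqrt(5), sqrt ( 7), sqrt (7 ), sqrt( 14), sqrt( 14), sqrt ( 17), sqrt(17 ) , sqrt( 19),88/13,95/11,64, 58*sqrt(15 )]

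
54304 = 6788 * 8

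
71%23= 2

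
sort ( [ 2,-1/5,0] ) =[ - 1/5,0,2]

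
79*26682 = 2107878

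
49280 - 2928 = 46352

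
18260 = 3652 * 5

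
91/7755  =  91/7755 = 0.01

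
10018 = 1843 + 8175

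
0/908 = 0 = 0.00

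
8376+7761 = 16137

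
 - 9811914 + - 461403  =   - 10273317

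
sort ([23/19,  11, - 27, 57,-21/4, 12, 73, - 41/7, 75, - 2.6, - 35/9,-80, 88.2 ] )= [ - 80, - 27, - 41/7, - 21/4, - 35/9 , - 2.6,23/19, 11,12, 57 , 73,75,  88.2 ]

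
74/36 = 2 + 1/18 = 2.06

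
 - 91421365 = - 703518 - 90717847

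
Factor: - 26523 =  - 3^2* 7^1*421^1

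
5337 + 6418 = 11755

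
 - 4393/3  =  -4393/3 = -1464.33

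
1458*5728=8351424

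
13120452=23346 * 562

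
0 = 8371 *0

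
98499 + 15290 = 113789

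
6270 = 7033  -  763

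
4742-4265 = 477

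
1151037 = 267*4311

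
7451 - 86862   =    -  79411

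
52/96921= 52/96921 = 0.00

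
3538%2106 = 1432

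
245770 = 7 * 35110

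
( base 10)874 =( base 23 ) 1f0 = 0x36a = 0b1101101010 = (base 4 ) 31222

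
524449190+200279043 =724728233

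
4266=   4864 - 598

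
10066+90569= 100635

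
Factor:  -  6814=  - 2^1*3407^1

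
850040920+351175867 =1201216787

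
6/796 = 3/398 = 0.01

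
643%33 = 16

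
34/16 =17/8 = 2.12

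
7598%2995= 1608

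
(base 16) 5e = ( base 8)136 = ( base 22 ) 46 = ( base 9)114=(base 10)94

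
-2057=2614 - 4671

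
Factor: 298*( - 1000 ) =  - 298000 = - 2^4*5^3*149^1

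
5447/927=5+812/927  =  5.88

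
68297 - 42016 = 26281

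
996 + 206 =1202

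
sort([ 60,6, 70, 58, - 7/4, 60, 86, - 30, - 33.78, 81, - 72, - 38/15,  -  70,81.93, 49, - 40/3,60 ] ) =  [ - 72, - 70, -33.78, - 30, - 40/3, - 38/15, - 7/4 , 6, 49, 58  ,  60,60,60, 70,81, 81.93 , 86]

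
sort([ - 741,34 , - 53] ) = [ -741  , - 53,  34]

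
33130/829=39 + 799/829=39.96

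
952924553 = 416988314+535936239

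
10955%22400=10955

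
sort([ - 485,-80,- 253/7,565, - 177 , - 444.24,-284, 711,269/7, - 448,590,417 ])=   [ - 485,-448 , - 444.24, - 284, - 177, - 80,-253/7,269/7, 417,565  ,  590,  711] 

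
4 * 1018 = 4072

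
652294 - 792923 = -140629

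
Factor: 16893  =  3^2*1877^1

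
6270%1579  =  1533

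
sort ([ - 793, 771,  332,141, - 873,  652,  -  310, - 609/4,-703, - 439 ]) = [ - 873, - 793, - 703 ,-439,-310, - 609/4,141 , 332, 652,  771]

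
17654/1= 17654 = 17654.00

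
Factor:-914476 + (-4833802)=  -  5748278=-2^1 * 17^1 * 169067^1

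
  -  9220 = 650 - 9870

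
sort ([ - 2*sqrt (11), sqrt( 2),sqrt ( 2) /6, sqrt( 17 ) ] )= [ - 2*sqrt( 11 ), sqrt( 2 ) /6,sqrt(2), sqrt( 17 )]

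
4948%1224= 52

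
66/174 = 11/29  =  0.38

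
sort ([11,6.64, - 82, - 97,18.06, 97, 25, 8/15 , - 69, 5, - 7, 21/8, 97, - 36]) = [ - 97 ,-82,  -  69,- 36,-7, 8/15,21/8, 5,6.64, 11, 18.06, 25,97, 97] 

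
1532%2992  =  1532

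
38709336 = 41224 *939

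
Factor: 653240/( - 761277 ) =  - 2^3*3^ ( - 1 )*5^1 * 7^1*11^ ( - 1 )*17^( - 1 ) * 23^( - 1)*59^( - 1 )*2333^1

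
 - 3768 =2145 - 5913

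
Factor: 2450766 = 2^1*3^1*408461^1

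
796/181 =4  +  72/181 = 4.40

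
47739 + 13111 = 60850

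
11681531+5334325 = 17015856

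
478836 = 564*849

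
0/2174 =0 = 0.00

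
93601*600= 56160600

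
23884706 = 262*91163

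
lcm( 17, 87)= 1479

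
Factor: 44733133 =44733133^1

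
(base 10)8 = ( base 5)13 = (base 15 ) 8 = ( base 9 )8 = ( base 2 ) 1000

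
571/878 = 571/878 =0.65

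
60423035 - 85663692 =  - 25240657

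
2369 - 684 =1685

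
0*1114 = 0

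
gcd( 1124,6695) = 1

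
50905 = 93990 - 43085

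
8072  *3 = 24216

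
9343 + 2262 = 11605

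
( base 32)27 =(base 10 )71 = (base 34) 23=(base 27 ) 2h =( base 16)47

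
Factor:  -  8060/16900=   -  31/65 = -5^(-1 ) * 13^(-1) * 31^1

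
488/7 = 69+5/7 = 69.71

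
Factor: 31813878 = 2^1*3^1  *67^1*79139^1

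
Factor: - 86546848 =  - 2^5*37^1*67^1 * 1091^1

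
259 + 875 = 1134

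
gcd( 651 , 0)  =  651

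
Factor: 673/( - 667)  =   - 23^( - 1) * 29^ ( - 1 )*673^1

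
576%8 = 0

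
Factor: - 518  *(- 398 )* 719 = 148231916 = 2^2*7^1*37^1*199^1*719^1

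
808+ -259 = 549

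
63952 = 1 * 63952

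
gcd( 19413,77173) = 1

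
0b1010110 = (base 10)86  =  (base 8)126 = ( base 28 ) 32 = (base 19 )4a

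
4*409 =1636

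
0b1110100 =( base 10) 116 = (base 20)5g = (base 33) 3H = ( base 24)4K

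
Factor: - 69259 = - 69259^1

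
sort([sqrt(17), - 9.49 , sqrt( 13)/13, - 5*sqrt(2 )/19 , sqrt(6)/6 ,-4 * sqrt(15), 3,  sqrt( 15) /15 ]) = [ - 4*sqrt( 15), - 9.49, - 5*sqrt( 2) /19,sqrt(15 ) /15 , sqrt(13 ) /13 , sqrt(6) /6 , 3,sqrt(17)]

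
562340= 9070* 62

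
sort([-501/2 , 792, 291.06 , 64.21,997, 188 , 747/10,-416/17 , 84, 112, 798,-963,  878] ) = [  -  963, - 501/2  ,-416/17,64.21, 747/10, 84,112,188, 291.06, 792, 798, 878, 997 ] 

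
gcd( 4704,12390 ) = 42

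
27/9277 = 27/9277 = 0.00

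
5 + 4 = 9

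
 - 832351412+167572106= - 664779306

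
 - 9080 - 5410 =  - 14490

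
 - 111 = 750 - 861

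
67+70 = 137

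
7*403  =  2821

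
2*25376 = 50752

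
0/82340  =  0 = 0.00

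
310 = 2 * 155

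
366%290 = 76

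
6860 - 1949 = 4911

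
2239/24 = 93 + 7/24 = 93.29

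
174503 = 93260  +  81243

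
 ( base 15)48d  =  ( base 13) 616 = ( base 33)VA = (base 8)2011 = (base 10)1033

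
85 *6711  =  570435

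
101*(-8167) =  - 824867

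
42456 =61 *696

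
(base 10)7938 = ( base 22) g8i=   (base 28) A3E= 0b1111100000010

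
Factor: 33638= 2^1*11^2*139^1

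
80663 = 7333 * 11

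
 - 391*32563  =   - 12732133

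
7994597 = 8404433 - 409836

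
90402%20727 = 7494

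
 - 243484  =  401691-645175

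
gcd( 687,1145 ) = 229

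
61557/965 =63 + 762/965 = 63.79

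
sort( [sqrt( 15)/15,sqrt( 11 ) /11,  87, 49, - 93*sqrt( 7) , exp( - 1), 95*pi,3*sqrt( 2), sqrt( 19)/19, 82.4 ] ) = [ - 93* sqrt( 7), sqrt( 19)/19, sqrt( 15)/15, sqrt( 11)/11,exp(-1), 3*sqrt( 2 ),49, 82.4, 87,95*pi]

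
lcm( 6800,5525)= 88400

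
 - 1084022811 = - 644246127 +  - 439776684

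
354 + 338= 692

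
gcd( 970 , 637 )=1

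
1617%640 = 337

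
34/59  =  34/59 = 0.58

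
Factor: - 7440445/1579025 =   -  5^(  -  1 )*7^( - 2)*71^1* 1289^( - 1)*20959^1 = -1488089/315805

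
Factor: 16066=2^1*29^1*277^1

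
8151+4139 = 12290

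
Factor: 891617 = 891617^1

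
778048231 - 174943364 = 603104867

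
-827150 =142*( - 5825) 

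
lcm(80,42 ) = 1680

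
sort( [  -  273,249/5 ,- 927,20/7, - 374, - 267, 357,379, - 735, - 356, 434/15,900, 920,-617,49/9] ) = [-927, - 735, - 617, - 374,-356, - 273,-267, 20/7, 49/9, 434/15, 249/5,357,379, 900,  920 ]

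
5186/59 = 5186/59 = 87.90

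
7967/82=97 +13/82 = 97.16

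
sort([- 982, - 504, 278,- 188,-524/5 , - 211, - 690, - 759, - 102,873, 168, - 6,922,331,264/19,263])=[ - 982, - 759, - 690, - 504, - 211, - 188, - 524/5,-102,-6, 264/19, 168, 263,278, 331,873  ,  922]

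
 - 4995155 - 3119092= -8114247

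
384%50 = 34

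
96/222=16/37=0.43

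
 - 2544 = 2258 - 4802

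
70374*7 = 492618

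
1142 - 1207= -65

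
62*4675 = 289850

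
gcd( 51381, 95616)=9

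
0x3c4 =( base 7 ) 2545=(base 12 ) 684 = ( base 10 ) 964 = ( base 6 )4244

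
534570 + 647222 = 1181792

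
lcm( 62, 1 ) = 62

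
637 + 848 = 1485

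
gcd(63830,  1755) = 65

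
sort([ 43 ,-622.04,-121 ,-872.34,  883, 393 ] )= [ - 872.34,-622.04,-121, 43, 393,  883] 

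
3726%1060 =546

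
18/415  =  18/415  =  0.04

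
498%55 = 3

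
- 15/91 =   -  15/91 = - 0.16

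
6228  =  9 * 692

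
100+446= 546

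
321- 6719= - 6398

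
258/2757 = 86/919 = 0.09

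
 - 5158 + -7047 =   -  12205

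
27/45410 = 27/45410 =0.00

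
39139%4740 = 1219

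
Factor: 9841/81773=13^1*757^1*81773^( - 1) 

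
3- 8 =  - 5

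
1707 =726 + 981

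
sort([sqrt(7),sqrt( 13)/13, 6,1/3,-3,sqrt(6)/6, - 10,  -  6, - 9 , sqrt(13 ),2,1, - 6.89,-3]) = [ - 10,-9 , - 6.89, - 6, - 3,- 3, sqrt( 13) /13,1/3, sqrt(6)/6,1,2,sqrt( 7) , sqrt(13),  6 ]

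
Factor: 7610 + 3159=11^2*89^1  =  10769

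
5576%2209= 1158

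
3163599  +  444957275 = 448120874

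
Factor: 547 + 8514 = 13^1*17^1*41^1=9061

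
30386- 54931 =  - 24545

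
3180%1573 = 34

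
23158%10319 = 2520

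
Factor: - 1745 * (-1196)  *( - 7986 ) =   -  16666941720  =  - 2^3 * 3^1*5^1*11^3*13^1*23^1*349^1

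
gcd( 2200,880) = 440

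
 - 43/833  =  -1 + 790/833=- 0.05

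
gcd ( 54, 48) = 6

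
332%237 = 95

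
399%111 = 66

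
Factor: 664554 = 2^1 * 3^1*11^1*10069^1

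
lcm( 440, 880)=880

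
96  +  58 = 154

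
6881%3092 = 697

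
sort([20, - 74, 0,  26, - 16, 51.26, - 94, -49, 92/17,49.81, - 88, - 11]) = [ - 94, - 88,-74, - 49,-16, - 11,0,92/17,20,26,49.81, 51.26 ]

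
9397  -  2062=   7335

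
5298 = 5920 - 622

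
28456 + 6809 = 35265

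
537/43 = 537/43 = 12.49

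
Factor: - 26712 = - 2^3*3^2* 7^1*53^1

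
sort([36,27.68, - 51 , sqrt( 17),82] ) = [ - 51, sqrt(17), 27.68,36 , 82 ]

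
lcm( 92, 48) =1104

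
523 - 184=339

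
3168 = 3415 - 247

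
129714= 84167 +45547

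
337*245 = 82565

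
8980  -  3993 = 4987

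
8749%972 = 1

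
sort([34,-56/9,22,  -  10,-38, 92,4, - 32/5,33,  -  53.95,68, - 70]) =[-70, - 53.95, - 38,-10,  -  32/5,-56/9,4,22,33,34, 68,92 ]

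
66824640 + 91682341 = 158506981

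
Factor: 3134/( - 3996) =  - 2^( - 1) * 3^ (- 3) * 37^( - 1)*1567^1 = - 1567/1998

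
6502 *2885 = 18758270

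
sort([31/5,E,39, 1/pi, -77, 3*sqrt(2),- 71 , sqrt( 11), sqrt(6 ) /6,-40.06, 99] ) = [ - 77,-71, -40.06, 1/pi,sqrt( 6)/6,E, sqrt( 11), 3*sqrt( 2 ), 31/5, 39, 99 ] 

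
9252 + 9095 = 18347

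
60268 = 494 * 122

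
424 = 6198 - 5774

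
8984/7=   1283 + 3/7 = 1283.43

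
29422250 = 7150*4115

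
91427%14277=5765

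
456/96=4 + 3/4 = 4.75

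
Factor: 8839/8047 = 13^( - 1)*619^( - 1 )*8839^1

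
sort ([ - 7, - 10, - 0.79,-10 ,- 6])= [ - 10, - 10, - 7, - 6,-0.79 ]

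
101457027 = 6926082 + 94530945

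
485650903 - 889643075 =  - 403992172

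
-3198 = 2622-5820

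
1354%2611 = 1354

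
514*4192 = 2154688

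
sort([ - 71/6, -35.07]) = [-35.07, - 71/6]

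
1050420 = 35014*30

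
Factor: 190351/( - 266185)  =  -5^( - 1)*7^1*71^1*139^( - 1 )  =  - 497/695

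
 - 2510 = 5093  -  7603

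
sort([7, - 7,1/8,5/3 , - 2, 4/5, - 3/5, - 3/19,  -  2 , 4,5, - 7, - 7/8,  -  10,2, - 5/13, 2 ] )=[ - 10,-7, - 7, - 2, - 2, - 7/8, - 3/5, - 5/13, - 3/19,1/8, 4/5 , 5/3,2,2,  4 , 5, 7] 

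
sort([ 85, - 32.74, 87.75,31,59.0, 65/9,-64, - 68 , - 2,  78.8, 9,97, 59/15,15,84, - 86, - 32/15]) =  [ - 86, - 68, - 64, - 32.74 , - 32/15, - 2, 59/15, 65/9, 9, 15, 31,59.0, 78.8, 84,85,87.75, 97]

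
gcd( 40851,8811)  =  801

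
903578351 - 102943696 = 800634655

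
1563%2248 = 1563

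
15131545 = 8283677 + 6847868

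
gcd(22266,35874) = 18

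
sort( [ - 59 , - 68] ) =[ - 68, - 59] 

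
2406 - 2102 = 304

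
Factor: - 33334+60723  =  61^1*449^1 = 27389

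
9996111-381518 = 9614593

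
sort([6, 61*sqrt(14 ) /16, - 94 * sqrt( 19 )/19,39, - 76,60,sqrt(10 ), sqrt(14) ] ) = [ - 76, - 94*sqrt (19 ) /19,sqrt( 10), sqrt(14 ),6,61 * sqrt( 14)/16, 39, 60 ]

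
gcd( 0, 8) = 8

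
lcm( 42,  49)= 294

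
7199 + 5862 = 13061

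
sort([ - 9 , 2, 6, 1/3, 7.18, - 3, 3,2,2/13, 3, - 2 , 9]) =[-9, - 3, -2,2/13, 1/3,2,2,3, 3, 6,7.18,9] 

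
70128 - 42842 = 27286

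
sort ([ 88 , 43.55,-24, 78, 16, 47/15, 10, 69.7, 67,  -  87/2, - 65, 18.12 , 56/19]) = [ - 65, - 87/2, - 24,56/19, 47/15 , 10,16 , 18.12,43.55, 67,69.7,78,88]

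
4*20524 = 82096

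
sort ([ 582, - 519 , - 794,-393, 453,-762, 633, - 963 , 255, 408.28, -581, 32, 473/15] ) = [-963, - 794, - 762,-581 , - 519, - 393, 473/15,32, 255 , 408.28,453, 582, 633]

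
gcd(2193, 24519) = 3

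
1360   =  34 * 40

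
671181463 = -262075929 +933257392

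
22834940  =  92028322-69193382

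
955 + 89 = 1044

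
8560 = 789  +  7771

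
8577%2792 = 201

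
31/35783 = 31/35783= 0.00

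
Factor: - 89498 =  - 2^1*73^1*613^1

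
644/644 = 1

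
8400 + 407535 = 415935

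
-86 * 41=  - 3526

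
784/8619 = 784/8619 = 0.09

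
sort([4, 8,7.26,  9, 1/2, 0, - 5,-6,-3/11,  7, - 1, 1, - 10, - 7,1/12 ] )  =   [ - 10, - 7, - 6, - 5, - 1,  -  3/11, 0 , 1/12, 1/2, 1,  4, 7,7.26, 8, 9 ] 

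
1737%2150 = 1737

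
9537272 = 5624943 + 3912329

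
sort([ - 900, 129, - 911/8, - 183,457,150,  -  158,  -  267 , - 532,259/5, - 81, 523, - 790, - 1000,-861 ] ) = [-1000, - 900, - 861, - 790,  -  532,-267, - 183, - 158, - 911/8, -81 , 259/5,129,150,457, 523]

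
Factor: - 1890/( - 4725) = 2/5 = 2^1*5^( - 1)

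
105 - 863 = -758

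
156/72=13/6 = 2.17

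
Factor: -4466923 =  - 4466923^1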